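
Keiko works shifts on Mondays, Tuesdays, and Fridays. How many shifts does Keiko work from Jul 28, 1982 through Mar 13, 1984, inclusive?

255

Jul 28, 1982 is a Wednesday.
The range spans 595 days (inclusive of both endpoints).
595 = 7 × 85, so the span is exactly 85 full weeks.
Each full week contributes 3 days from the set (Mon, Tue, Fri): 85 × 3 = 255.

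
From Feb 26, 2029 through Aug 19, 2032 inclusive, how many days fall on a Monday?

Feb 26, 2029 is a Monday.
From Feb 26, 2029 to Aug 19, 2032 is 1271 days inclusive.
1271 = 7 × 181 + 4, so there are 181 full weeks plus 4 extra days.
Each full week contributes one Monday: 181 so far.
The 4 extra days are Monday, Tuesday, Wednesday, Thursday — 1 of them qualifies.
Total: 181 + 1 = 182.

182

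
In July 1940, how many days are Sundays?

1 July 1940 is a Monday.
From 1 July 1940 to 31 July 1940 is 31 days inclusive.
31 = 7 × 4 + 3, so there are 4 full weeks plus 3 extra days.
Each full week contributes one Sunday: 4 so far.
The 3 extra days are Monday, Tuesday, Wednesday — none qualify.
Total: 4 + 0 = 4.

4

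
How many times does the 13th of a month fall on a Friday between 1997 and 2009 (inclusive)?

22

Friday-the-13ths by year:
1997: Jun
1998: Feb, Mar, Nov
1999: Aug
2000: Oct
2001: Apr, Jul
2002: Sep, Dec
2003: Jun
2004: Feb, Aug
2005: May
2006: Jan, Oct
2007: Apr, Jul
2008: Jun
2009: Feb, Mar, Nov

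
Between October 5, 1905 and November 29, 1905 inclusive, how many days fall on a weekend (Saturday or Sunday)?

October 5, 1905 is a Thursday.
From October 5, 1905 to November 29, 1905 is 56 days inclusive.
56 = 7 × 8, so the span is exactly 8 full weeks.
Each full week contributes 2 weekend days (Sat, Sun): 8 × 2 = 16.

16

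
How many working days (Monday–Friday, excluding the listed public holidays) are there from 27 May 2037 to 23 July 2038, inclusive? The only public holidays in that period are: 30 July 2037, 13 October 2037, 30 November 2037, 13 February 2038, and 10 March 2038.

299

27 May 2037 is a Wednesday.
From 27 May 2037 to 23 July 2038 is 423 days inclusive.
423 = 7 × 60 + 3, so there are 60 full weeks plus 3 extra days.
Each full week contributes 5 weekdays (Mon–Fri): 60 × 5 = 300.
The 3 extra days are Wed, Thu, Fri — 3 of them qualify.
Total: 300 + 3 = 303.
Holidays: 30 July 2037 (Thu); 13 October 2037 (Tue); 30 November 2037 (Mon); 13 February 2038 (Sat); 10 March 2038 (Wed).
4 of the 5 holidays fall on weekdays; the rest are weekends and were already excluded.
Business days: 303 − 4 = 299.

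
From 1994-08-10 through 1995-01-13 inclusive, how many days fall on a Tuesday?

1994-08-10 is a Wednesday.
That's 157 days from start to end, counting both.
157 = 7 × 22 + 3, so there are 22 full weeks plus 3 extra days.
Each full week contributes one Tuesday: 22 so far.
The 3 extra days are Wednesday, Thursday, Friday — none qualify.
Total: 22 + 0 = 22.

22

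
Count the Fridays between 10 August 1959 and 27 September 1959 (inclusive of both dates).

7 Fridays

10 August 1959 is a Monday.
That's 49 days from start to end, counting both.
49 = 7 × 7, so the span is exactly 7 full weeks.
Each full week contributes one Friday: 7 so far.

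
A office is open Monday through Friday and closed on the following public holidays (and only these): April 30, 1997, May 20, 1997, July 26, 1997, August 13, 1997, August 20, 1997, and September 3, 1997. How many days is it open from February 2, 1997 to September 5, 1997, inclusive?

150

February 2, 1997 is a Sunday.
The range spans 216 days (inclusive of both endpoints).
216 = 7 × 30 + 6, so there are 30 full weeks plus 6 extra days.
Each full week contributes 5 weekdays (Mon–Fri): 30 × 5 = 150.
The 6 extra days are Sunday, Monday, Tuesday, Wednesday, Thursday, Friday — 5 of them qualify.
Total: 150 + 5 = 155.
Holidays: April 30, 1997 (Wed); May 20, 1997 (Tue); July 26, 1997 (Sat); August 13, 1997 (Wed); August 20, 1997 (Wed); September 3, 1997 (Wed).
5 of the 6 holidays fall on weekdays; the rest are weekends and were already excluded.
Business days: 155 − 5 = 150.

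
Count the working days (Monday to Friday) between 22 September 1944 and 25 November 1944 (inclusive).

46

22 September 1944 is a Friday.
That's 65 days from start to end, counting both.
65 = 7 × 9 + 2, so there are 9 full weeks plus 2 extra days.
Each full week contributes 5 weekdays (Mon–Fri): 9 × 5 = 45.
The 2 extra days are Friday, Saturday — 1 of them qualifies.
Total: 45 + 1 = 46.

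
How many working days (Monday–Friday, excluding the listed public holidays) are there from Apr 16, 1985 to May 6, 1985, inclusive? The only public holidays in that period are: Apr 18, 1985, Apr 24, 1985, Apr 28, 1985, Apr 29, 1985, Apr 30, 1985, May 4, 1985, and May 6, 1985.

10 working days

Apr 16, 1985 is a Tuesday.
From Apr 16, 1985 to May 6, 1985 is 21 days inclusive.
21 = 7 × 3, so the span is exactly 3 full weeks.
Each full week contributes 5 weekdays (Mon–Fri): 3 × 5 = 15.
Holidays: Apr 18, 1985 (Thu); Apr 24, 1985 (Wed); Apr 28, 1985 (Sun); Apr 29, 1985 (Mon); Apr 30, 1985 (Tue); May 4, 1985 (Sat); May 6, 1985 (Mon).
5 of the 7 holidays fall on weekdays; the rest are weekends and were already excluded.
Business days: 15 − 5 = 10.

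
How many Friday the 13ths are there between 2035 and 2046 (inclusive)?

22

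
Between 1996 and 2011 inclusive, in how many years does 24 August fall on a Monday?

2

Day of week of August 24 in each year:
1996: Sat, 1997: Sun, 1998: Mon ✓, 1999: Tue, 2000: Thu, 2001: Fri, 2002: Sat, 2003: Sun, 2004: Tue, 2005: Wed, 2006: Thu, 2007: Fri, 2008: Sun, 2009: Mon ✓, 2010: Tue, 2011: Wed
Mondays: 1998, 2009.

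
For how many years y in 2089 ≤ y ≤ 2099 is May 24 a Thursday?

Day of week of May 24 in each year:
2089: Tue, 2090: Wed, 2091: Thu ✓, 2092: Sat, 2093: Sun, 2094: Mon, 2095: Tue, 2096: Thu ✓, 2097: Fri, 2098: Sat, 2099: Sun
Thursdays: 2091, 2096.

2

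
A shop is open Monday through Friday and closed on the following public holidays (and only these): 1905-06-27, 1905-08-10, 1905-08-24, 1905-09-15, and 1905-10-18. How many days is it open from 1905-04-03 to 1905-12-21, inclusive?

184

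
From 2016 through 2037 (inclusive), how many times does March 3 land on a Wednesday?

Day of week of March 3 in each year:
2016: Thu, 2017: Fri, 2018: Sat, 2019: Sun, 2020: Tue, 2021: Wed ✓, 2022: Thu, 2023: Fri, 2024: Sun, 2025: Mon, 2026: Tue, 2027: Wed ✓, 2028: Fri, 2029: Sat, 2030: Sun, 2031: Mon, 2032: Wed ✓, 2033: Thu, 2034: Fri, 2035: Sat, 2036: Mon, 2037: Tue
Wednesdays: 2021, 2027, 2032.

3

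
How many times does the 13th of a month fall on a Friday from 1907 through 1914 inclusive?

Friday-the-13ths by year:
1907: Sep, Dec
1908: Mar, Nov
1909: Aug
1910: May
1911: Jan, Oct
1912: Sep, Dec
1913: Jun
1914: Feb, Mar, Nov

14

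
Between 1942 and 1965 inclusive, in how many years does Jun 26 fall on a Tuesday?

Day of week of June 26 in each year:
1942: Fri, 1943: Sat, 1944: Mon, 1945: Tue ✓, 1946: Wed, 1947: Thu, 1948: Sat, 1949: Sun, 1950: Mon, 1951: Tue ✓, 1952: Thu, 1953: Fri, 1954: Sat, 1955: Sun, 1956: Tue ✓, 1957: Wed, 1958: Thu, 1959: Fri, 1960: Sun, 1961: Mon, 1962: Tue ✓, 1963: Wed, 1964: Fri, 1965: Sat
Tuesdays: 1945, 1951, 1956, 1962.

4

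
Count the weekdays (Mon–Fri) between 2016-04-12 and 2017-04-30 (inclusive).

274 weekdays

2016-04-12 is a Tuesday.
That's 384 days from start to end, counting both.
384 = 7 × 54 + 6, so there are 54 full weeks plus 6 extra days.
Each full week contributes 5 weekdays (Mon–Fri): 54 × 5 = 270.
The 6 extra days are Tue, Wed, Thu, Fri, Sat, Sun — 4 of them qualify.
Total: 270 + 4 = 274.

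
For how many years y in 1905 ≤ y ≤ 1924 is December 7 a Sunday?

3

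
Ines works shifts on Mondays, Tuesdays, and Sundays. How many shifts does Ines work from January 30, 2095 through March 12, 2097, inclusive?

333

January 30, 2095 is a Sunday.
That's 773 days from start to end, counting both.
773 = 7 × 110 + 3, so there are 110 full weeks plus 3 extra days.
Each full week contributes 3 days from the set (Mon, Tue, Sun): 110 × 3 = 330.
The 3 extra days are Sun, Mon, Tue — 3 of them qualify.
Total: 330 + 3 = 333.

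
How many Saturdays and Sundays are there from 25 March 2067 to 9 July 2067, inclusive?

31

25 March 2067 is a Friday.
The range spans 107 days (inclusive of both endpoints).
107 = 7 × 15 + 2, so there are 15 full weeks plus 2 extra days.
Each full week contributes 2 weekend days (Sat, Sun): 15 × 2 = 30.
The 2 extra days are Friday, Saturday — 1 of them qualifies.
Total: 30 + 1 = 31.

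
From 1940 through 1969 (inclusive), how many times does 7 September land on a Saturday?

Day of week of September 7 in each year:
1940: Sat ✓, 1941: Sun, 1942: Mon, 1943: Tue, 1944: Thu, 1945: Fri, 1946: Sat ✓, 1947: Sun, 1948: Tue, 1949: Wed, 1950: Thu, 1951: Fri, 1952: Sun, 1953: Mon, 1954: Tue, 1955: Wed, 1956: Fri, 1957: Sat ✓, 1958: Sun, 1959: Mon, 1960: Wed, 1961: Thu, 1962: Fri, 1963: Sat ✓, 1964: Mon, 1965: Tue, 1966: Wed, 1967: Thu, 1968: Sat ✓, 1969: Sun
Saturdays: 1940, 1946, 1957, 1963, 1968.

5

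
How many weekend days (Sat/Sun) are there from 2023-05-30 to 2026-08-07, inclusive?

332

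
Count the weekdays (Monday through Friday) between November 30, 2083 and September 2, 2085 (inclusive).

459 weekdays

November 30, 2083 is a Tuesday.
From November 30, 2083 to September 2, 2085 is 643 days inclusive.
643 = 7 × 91 + 6, so there are 91 full weeks plus 6 extra days.
Each full week contributes 5 weekdays (Mon–Fri): 91 × 5 = 455.
The 6 extra days are Tuesday, Wednesday, Thursday, Friday, Saturday, Sunday — 4 of them qualify.
Total: 455 + 4 = 459.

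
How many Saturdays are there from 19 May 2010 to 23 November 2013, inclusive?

184 Saturdays

19 May 2010 is a Wednesday.
That's 1285 days from start to end, counting both.
1285 = 7 × 183 + 4, so there are 183 full weeks plus 4 extra days.
Each full week contributes one Saturday: 183 so far.
The 4 extra days are Wed, Thu, Fri, Sat — 1 of them qualifies.
Total: 183 + 1 = 184.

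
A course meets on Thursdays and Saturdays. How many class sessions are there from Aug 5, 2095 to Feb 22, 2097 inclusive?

162

Aug 5, 2095 is a Friday.
The range spans 568 days (inclusive of both endpoints).
568 = 7 × 81 + 1, so there are 81 full weeks plus 1 extra day.
Each full week contributes 2 days from the set (Thu, Sat): 81 × 2 = 162.
The 1 extra day is Fri — none qualify.
Total: 162 + 0 = 162.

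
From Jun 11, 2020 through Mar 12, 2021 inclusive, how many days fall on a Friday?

Jun 11, 2020 is a Thursday.
From Jun 11, 2020 to Mar 12, 2021 is 275 days inclusive.
275 = 7 × 39 + 2, so there are 39 full weeks plus 2 extra days.
Each full week contributes one Friday: 39 so far.
The 2 extra days are Thursday, Friday — 1 of them qualifies.
Total: 39 + 1 = 40.

40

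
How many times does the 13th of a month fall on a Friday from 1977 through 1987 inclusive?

20

Friday-the-13ths by year:
1977: May
1978: Jan, Oct
1979: Apr, Jul
1980: Jun
1981: Feb, Mar, Nov
1982: Aug
1983: May
1984: Jan, Apr, Jul
1985: Sep, Dec
1986: Jun
1987: Feb, Mar, Nov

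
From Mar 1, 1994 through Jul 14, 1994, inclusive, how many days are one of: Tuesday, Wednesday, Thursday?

Mar 1, 1994 is a Tuesday.
From Mar 1, 1994 to Jul 14, 1994 is 136 days inclusive.
136 = 7 × 19 + 3, so there are 19 full weeks plus 3 extra days.
Each full week contributes 3 days from the set (Tue, Wed, Thu): 19 × 3 = 57.
The 3 extra days are Tue, Wed, Thu — 3 of them qualify.
Total: 57 + 3 = 60.

60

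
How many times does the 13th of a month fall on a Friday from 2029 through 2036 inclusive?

Friday-the-13ths by year:
2029: Apr, Jul
2030: Sep, Dec
2031: Jun
2032: Feb, Aug
2033: May
2034: Jan, Oct
2035: Apr, Jul
2036: Jun

13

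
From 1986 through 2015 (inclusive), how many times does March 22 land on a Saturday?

Day of week of March 22 in each year:
1986: Sat ✓, 1987: Sun, 1988: Tue, 1989: Wed, 1990: Thu, 1991: Fri, 1992: Sun, 1993: Mon, 1994: Tue, 1995: Wed, 1996: Fri, 1997: Sat ✓, 1998: Sun, 1999: Mon, 2000: Wed, 2001: Thu, 2002: Fri, 2003: Sat ✓, 2004: Mon, 2005: Tue, 2006: Wed, 2007: Thu, 2008: Sat ✓, 2009: Sun, 2010: Mon, 2011: Tue, 2012: Thu, 2013: Fri, 2014: Sat ✓, 2015: Sun
Saturdays: 1986, 1997, 2003, 2008, 2014.

5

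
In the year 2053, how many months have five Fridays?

A month has five Fridays exactly when Friday falls within its first (length − 28) days.
Jan: 31 days, starts Wed → 5 of Wed, Thu, Fri ✓
Feb: 28 days, starts Sat → 5 of (none)
Mar: 31 days, starts Sat → 5 of Sat, Sun, Mon
Apr: 30 days, starts Tue → 5 of Tue, Wed
May: 31 days, starts Thu → 5 of Thu, Fri, Sat ✓
Jun: 30 days, starts Sun → 5 of Sun, Mon
Jul: 31 days, starts Tue → 5 of Tue, Wed, Thu
Aug: 31 days, starts Fri → 5 of Fri, Sat, Sun ✓
Sep: 30 days, starts Mon → 5 of Mon, Tue
Oct: 31 days, starts Wed → 5 of Wed, Thu, Fri ✓
Nov: 30 days, starts Sat → 5 of Sat, Sun
Dec: 31 days, starts Mon → 5 of Mon, Tue, Wed
Months with five Fridays: Jan, May, Aug, Oct.

4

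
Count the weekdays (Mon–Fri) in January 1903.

22

January 1, 1903 is a Thursday.
The range spans 31 days (inclusive of both endpoints).
31 = 7 × 4 + 3, so there are 4 full weeks plus 3 extra days.
Each full week contributes 5 weekdays (Mon–Fri): 4 × 5 = 20.
The 3 extra days are Thursday, Friday, Saturday — 2 of them qualify.
Total: 20 + 2 = 22.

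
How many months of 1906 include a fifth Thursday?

4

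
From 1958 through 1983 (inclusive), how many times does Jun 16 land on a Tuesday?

4

Day of week of June 16 in each year:
1958: Mon, 1959: Tue ✓, 1960: Thu, 1961: Fri, 1962: Sat, 1963: Sun, 1964: Tue ✓, 1965: Wed, 1966: Thu, 1967: Fri, 1968: Sun, 1969: Mon, 1970: Tue ✓, 1971: Wed, 1972: Fri, 1973: Sat, 1974: Sun, 1975: Mon, 1976: Wed, 1977: Thu, 1978: Fri, 1979: Sat, 1980: Mon, 1981: Tue ✓, 1982: Wed, 1983: Thu
Tuesdays: 1959, 1964, 1970, 1981.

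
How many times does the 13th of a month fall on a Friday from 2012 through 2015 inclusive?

Friday-the-13ths by year:
2012: Jan, Apr, Jul
2013: Sep, Dec
2014: Jun
2015: Feb, Mar, Nov

9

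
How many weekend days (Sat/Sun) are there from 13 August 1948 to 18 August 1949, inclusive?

106

13 August 1948 is a Friday.
That's 371 days from start to end, counting both.
371 = 7 × 53, so the span is exactly 53 full weeks.
Each full week contributes 2 weekend days (Sat, Sun): 53 × 2 = 106.
Total: 106.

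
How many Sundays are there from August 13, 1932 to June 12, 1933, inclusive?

44 Sundays

August 13, 1932 is a Saturday.
The range spans 304 days (inclusive of both endpoints).
304 = 7 × 43 + 3, so there are 43 full weeks plus 3 extra days.
Each full week contributes one Sunday: 43 so far.
The 3 extra days are Saturday, Sunday, Monday — 1 of them qualifies.
Total: 43 + 1 = 44.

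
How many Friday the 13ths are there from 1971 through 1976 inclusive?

Friday-the-13ths by year:
1971: Aug
1972: Oct
1973: Apr, Jul
1974: Sep, Dec
1975: Jun
1976: Feb, Aug

9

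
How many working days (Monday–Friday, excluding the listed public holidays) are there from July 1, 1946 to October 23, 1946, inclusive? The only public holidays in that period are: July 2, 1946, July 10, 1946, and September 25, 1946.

80 working days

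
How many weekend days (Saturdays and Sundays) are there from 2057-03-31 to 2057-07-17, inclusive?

32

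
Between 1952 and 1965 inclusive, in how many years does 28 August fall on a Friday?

Day of week of August 28 in each year:
1952: Thu, 1953: Fri ✓, 1954: Sat, 1955: Sun, 1956: Tue, 1957: Wed, 1958: Thu, 1959: Fri ✓, 1960: Sun, 1961: Mon, 1962: Tue, 1963: Wed, 1964: Fri ✓, 1965: Sat
Fridays: 1953, 1959, 1964.

3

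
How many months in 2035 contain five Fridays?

4

A month has five Fridays exactly when Friday falls within its first (length − 28) days.
Jan: 31 days, starts Mon → 5 of Mon, Tue, Wed
Feb: 28 days, starts Thu → 5 of (none)
Mar: 31 days, starts Thu → 5 of Thu, Fri, Sat ✓
Apr: 30 days, starts Sun → 5 of Sun, Mon
May: 31 days, starts Tue → 5 of Tue, Wed, Thu
Jun: 30 days, starts Fri → 5 of Fri, Sat ✓
Jul: 31 days, starts Sun → 5 of Sun, Mon, Tue
Aug: 31 days, starts Wed → 5 of Wed, Thu, Fri ✓
Sep: 30 days, starts Sat → 5 of Sat, Sun
Oct: 31 days, starts Mon → 5 of Mon, Tue, Wed
Nov: 30 days, starts Thu → 5 of Thu, Fri ✓
Dec: 31 days, starts Sat → 5 of Sat, Sun, Mon
Months with five Fridays: Mar, Jun, Aug, Nov.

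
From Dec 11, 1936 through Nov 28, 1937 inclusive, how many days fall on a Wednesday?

Dec 11, 1936 is a Friday.
That's 353 days from start to end, counting both.
353 = 7 × 50 + 3, so there are 50 full weeks plus 3 extra days.
Each full week contributes one Wednesday: 50 so far.
The 3 extra days are Friday, Saturday, Sunday — none qualify.
Total: 50 + 0 = 50.

50 Wednesdays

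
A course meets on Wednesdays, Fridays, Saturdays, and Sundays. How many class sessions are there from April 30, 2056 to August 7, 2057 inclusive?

265

April 30, 2056 is a Sunday.
From April 30, 2056 to August 7, 2057 is 465 days inclusive.
465 = 7 × 66 + 3, so there are 66 full weeks plus 3 extra days.
Each full week contributes 4 days from the set (Wed, Fri, Sat, Sun): 66 × 4 = 264.
The 3 extra days are Sunday, Monday, Tuesday — 1 of them qualifies.
Total: 264 + 1 = 265.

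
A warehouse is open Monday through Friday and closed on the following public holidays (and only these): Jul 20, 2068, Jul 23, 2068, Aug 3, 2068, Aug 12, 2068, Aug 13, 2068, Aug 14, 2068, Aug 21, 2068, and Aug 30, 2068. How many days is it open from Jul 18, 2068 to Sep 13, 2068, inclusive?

Jul 18, 2068 is a Wednesday.
From Jul 18, 2068 to Sep 13, 2068 is 58 days inclusive.
58 = 7 × 8 + 2, so there are 8 full weeks plus 2 extra days.
Each full week contributes 5 weekdays (Mon–Fri): 8 × 5 = 40.
The 2 extra days are Wed, Thu — 2 of them qualify.
Total: 40 + 2 = 42.
Holidays: Jul 20, 2068 (Fri); Jul 23, 2068 (Mon); Aug 3, 2068 (Fri); Aug 12, 2068 (Sun); Aug 13, 2068 (Mon); Aug 14, 2068 (Tue); Aug 21, 2068 (Tue); Aug 30, 2068 (Thu).
7 of the 8 holidays fall on weekdays; the rest are weekends and were already excluded.
Business days: 42 − 7 = 35.

35 business days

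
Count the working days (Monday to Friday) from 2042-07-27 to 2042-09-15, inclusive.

2042-07-27 is a Sunday.
The range spans 51 days (inclusive of both endpoints).
51 = 7 × 7 + 2, so there are 7 full weeks plus 2 extra days.
Each full week contributes 5 weekdays (Mon–Fri): 7 × 5 = 35.
The 2 extra days are Sun, Mon — 1 of them qualifies.
Total: 35 + 1 = 36.

36 weekdays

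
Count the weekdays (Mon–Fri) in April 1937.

22

Apr 1, 1937 is a Thursday.
From Apr 1, 1937 to Apr 30, 1937 is 30 days inclusive.
30 = 7 × 4 + 2, so there are 4 full weeks plus 2 extra days.
Each full week contributes 5 weekdays (Mon–Fri): 4 × 5 = 20.
The 2 extra days are Thu, Fri — 2 of them qualify.
Total: 20 + 2 = 22.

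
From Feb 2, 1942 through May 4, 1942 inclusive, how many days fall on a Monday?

14 Mondays

Feb 2, 1942 is a Monday.
From Feb 2, 1942 to May 4, 1942 is 92 days inclusive.
92 = 7 × 13 + 1, so there are 13 full weeks plus 1 extra day.
Each full week contributes one Monday: 13 so far.
The 1 extra day is Monday — 1 of them qualifies.
Total: 13 + 1 = 14.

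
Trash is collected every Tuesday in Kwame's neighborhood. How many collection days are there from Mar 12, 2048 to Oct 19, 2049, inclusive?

Mar 12, 2048 is a Thursday.
The range spans 587 days (inclusive of both endpoints).
587 = 7 × 83 + 6, so there are 83 full weeks plus 6 extra days.
Each full week contributes one Tuesday: 83 so far.
The 6 extra days are Thu, Fri, Sat, Sun, Mon, Tue — 1 of them qualifies.
Total: 83 + 1 = 84.

84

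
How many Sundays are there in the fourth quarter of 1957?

13

1 October 1957 is a Tuesday.
From 1 October 1957 to 31 December 1957 is 92 days inclusive.
92 = 7 × 13 + 1, so there are 13 full weeks plus 1 extra day.
Each full week contributes one Sunday: 13 so far.
The 1 extra day is Tue — none qualify.
Total: 13 + 0 = 13.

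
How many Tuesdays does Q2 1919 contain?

13

1 April 1919 is a Tuesday.
That's 91 days from start to end, counting both.
91 = 7 × 13, so the span is exactly 13 full weeks.
Each full week contributes one Tuesday: 13 so far.
Total: 13.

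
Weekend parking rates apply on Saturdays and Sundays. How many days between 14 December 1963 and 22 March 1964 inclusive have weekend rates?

30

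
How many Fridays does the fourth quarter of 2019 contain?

2019-10-01 is a Tuesday.
From 2019-10-01 to 2019-12-31 is 92 days inclusive.
92 = 7 × 13 + 1, so there are 13 full weeks plus 1 extra day.
Each full week contributes one Friday: 13 so far.
The 1 extra day is Tue — none qualify.
Total: 13 + 0 = 13.

13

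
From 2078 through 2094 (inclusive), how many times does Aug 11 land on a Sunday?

2

Day of week of August 11 in each year:
2078: Thu, 2079: Fri, 2080: Sun ✓, 2081: Mon, 2082: Tue, 2083: Wed, 2084: Fri, 2085: Sat, 2086: Sun ✓, 2087: Mon, 2088: Wed, 2089: Thu, 2090: Fri, 2091: Sat, 2092: Mon, 2093: Tue, 2094: Wed
Sundays: 2080, 2086.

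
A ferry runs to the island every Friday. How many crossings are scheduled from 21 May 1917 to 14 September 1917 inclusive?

17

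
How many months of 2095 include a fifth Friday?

A month has five Fridays exactly when Friday falls within its first (length − 28) days.
Jan: 31 days, starts Sat → 5 of Sat, Sun, Mon
Feb: 28 days, starts Tue → 5 of (none)
Mar: 31 days, starts Tue → 5 of Tue, Wed, Thu
Apr: 30 days, starts Fri → 5 of Fri, Sat ✓
May: 31 days, starts Sun → 5 of Sun, Mon, Tue
Jun: 30 days, starts Wed → 5 of Wed, Thu
Jul: 31 days, starts Fri → 5 of Fri, Sat, Sun ✓
Aug: 31 days, starts Mon → 5 of Mon, Tue, Wed
Sep: 30 days, starts Thu → 5 of Thu, Fri ✓
Oct: 31 days, starts Sat → 5 of Sat, Sun, Mon
Nov: 30 days, starts Tue → 5 of Tue, Wed
Dec: 31 days, starts Thu → 5 of Thu, Fri, Sat ✓
Months with five Fridays: Apr, Jul, Sep, Dec.

4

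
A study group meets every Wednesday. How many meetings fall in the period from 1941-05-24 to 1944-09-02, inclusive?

171 Wednesdays

1941-05-24 is a Saturday.
The range spans 1198 days (inclusive of both endpoints).
1198 = 7 × 171 + 1, so there are 171 full weeks plus 1 extra day.
Each full week contributes one Wednesday: 171 so far.
The 1 extra day is Saturday — none qualify.
Total: 171 + 0 = 171.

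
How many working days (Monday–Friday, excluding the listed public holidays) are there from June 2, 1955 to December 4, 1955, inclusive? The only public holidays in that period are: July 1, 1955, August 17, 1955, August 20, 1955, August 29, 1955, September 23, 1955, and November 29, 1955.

June 2, 1955 is a Thursday.
From June 2, 1955 to December 4, 1955 is 186 days inclusive.
186 = 7 × 26 + 4, so there are 26 full weeks plus 4 extra days.
Each full week contributes 5 weekdays (Mon–Fri): 26 × 5 = 130.
The 4 extra days are Thursday, Friday, Saturday, Sunday — 2 of them qualify.
Total: 130 + 2 = 132.
Holidays: July 1, 1955 (Fri); August 17, 1955 (Wed); August 20, 1955 (Sat); August 29, 1955 (Mon); September 23, 1955 (Fri); November 29, 1955 (Tue).
5 of the 6 holidays fall on weekdays; the rest are weekends and were already excluded.
Business days: 132 − 5 = 127.

127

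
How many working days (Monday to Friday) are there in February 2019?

1 February 2019 is a Friday.
From 1 February 2019 to 28 February 2019 is 28 days inclusive.
28 = 7 × 4, so the span is exactly 4 full weeks.
Each full week contributes 5 weekdays (Mon–Fri): 4 × 5 = 20.
Total: 20.

20 weekdays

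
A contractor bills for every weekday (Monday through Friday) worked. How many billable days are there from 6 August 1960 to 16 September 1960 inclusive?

6 August 1960 is a Saturday.
That's 42 days from start to end, counting both.
42 = 7 × 6, so the span is exactly 6 full weeks.
Each full week contributes 5 weekdays (Mon–Fri): 6 × 5 = 30.

30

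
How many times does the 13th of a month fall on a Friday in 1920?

The 13th falls on a Friday when the month's 13th has weekday Fri.
Jan 13 is Tue; Feb 13 is Fri ✓; Mar 13 is Sat; Apr 13 is Tue; May 13 is Thu; Jun 13 is Sun; Jul 13 is Tue; Aug 13 is Fri ✓; Sep 13 is Mon; Oct 13 is Wed; Nov 13 is Sat; Dec 13 is Mon.
Friday the 13ths: Feb, Aug.

2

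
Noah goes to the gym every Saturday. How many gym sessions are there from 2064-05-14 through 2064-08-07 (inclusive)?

12

2064-05-14 is a Wednesday.
The range spans 86 days (inclusive of both endpoints).
86 = 7 × 12 + 2, so there are 12 full weeks plus 2 extra days.
Each full week contributes one Saturday: 12 so far.
The 2 extra days are Wed, Thu — none qualify.
Total: 12 + 0 = 12.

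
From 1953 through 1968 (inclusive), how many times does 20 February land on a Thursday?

2

Day of week of February 20 in each year:
1953: Fri, 1954: Sat, 1955: Sun, 1956: Mon, 1957: Wed, 1958: Thu ✓, 1959: Fri, 1960: Sat, 1961: Mon, 1962: Tue, 1963: Wed, 1964: Thu ✓, 1965: Sat, 1966: Sun, 1967: Mon, 1968: Tue
Thursdays: 1958, 1964.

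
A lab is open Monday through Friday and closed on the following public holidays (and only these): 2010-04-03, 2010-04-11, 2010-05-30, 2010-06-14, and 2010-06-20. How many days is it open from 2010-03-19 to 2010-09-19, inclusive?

130

2010-03-19 is a Friday.
From 2010-03-19 to 2010-09-19 is 185 days inclusive.
185 = 7 × 26 + 3, so there are 26 full weeks plus 3 extra days.
Each full week contributes 5 weekdays (Mon–Fri): 26 × 5 = 130.
The 3 extra days are Friday, Saturday, Sunday — 1 of them qualifies.
Total: 130 + 1 = 131.
Holidays: 2010-04-03 (Sat); 2010-04-11 (Sun); 2010-05-30 (Sun); 2010-06-14 (Mon); 2010-06-20 (Sun).
1 of the 5 holidays fall on weekdays; the rest are weekends and were already excluded.
Business days: 131 − 1 = 130.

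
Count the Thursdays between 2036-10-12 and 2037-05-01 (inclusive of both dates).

2036-10-12 is a Sunday.
From 2036-10-12 to 2037-05-01 is 202 days inclusive.
202 = 7 × 28 + 6, so there are 28 full weeks plus 6 extra days.
Each full week contributes one Thursday: 28 so far.
The 6 extra days are Sun, Mon, Tue, Wed, Thu, Fri — 1 of them qualifies.
Total: 28 + 1 = 29.

29 Thursdays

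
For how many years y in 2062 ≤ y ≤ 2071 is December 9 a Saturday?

1

Day of week of December 9 in each year:
2062: Sat ✓, 2063: Sun, 2064: Tue, 2065: Wed, 2066: Thu, 2067: Fri, 2068: Sun, 2069: Mon, 2070: Tue, 2071: Wed
Saturdays: 2062.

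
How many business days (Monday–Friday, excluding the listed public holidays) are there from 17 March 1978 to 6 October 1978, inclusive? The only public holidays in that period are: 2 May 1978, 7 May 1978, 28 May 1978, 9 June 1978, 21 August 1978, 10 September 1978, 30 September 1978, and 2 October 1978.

17 March 1978 is a Friday.
That's 204 days from start to end, counting both.
204 = 7 × 29 + 1, so there are 29 full weeks plus 1 extra day.
Each full week contributes 5 weekdays (Mon–Fri): 29 × 5 = 145.
The 1 extra day is Fri — 1 of them qualifies.
Total: 145 + 1 = 146.
Holidays: 2 May 1978 (Tue); 7 May 1978 (Sun); 28 May 1978 (Sun); 9 June 1978 (Fri); 21 August 1978 (Mon); 10 September 1978 (Sun); 30 September 1978 (Sat); 2 October 1978 (Mon).
4 of the 8 holidays fall on weekdays; the rest are weekends and were already excluded.
Business days: 146 − 4 = 142.

142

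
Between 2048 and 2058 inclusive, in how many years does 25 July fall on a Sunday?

2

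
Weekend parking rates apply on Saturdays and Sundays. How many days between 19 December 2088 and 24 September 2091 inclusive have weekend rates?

19 December 2088 is a Sunday.
That's 1010 days from start to end, counting both.
1010 = 7 × 144 + 2, so there are 144 full weeks plus 2 extra days.
Each full week contributes 2 weekend days (Sat, Sun): 144 × 2 = 288.
The 2 extra days are Sunday, Monday — 1 of them qualifies.
Total: 288 + 1 = 289.

289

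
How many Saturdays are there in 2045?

52

2045-01-01 is a Sunday.
The range spans 365 days (inclusive of both endpoints).
365 = 7 × 52 + 1, so there are 52 full weeks plus 1 extra day.
Each full week contributes one Saturday: 52 so far.
The 1 extra day is Sunday — none qualify.
Total: 52 + 0 = 52.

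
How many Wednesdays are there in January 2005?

4

Jan 1, 2005 is a Saturday.
That's 31 days from start to end, counting both.
31 = 7 × 4 + 3, so there are 4 full weeks plus 3 extra days.
Each full week contributes one Wednesday: 4 so far.
The 3 extra days are Sat, Sun, Mon — none qualify.
Total: 4 + 0 = 4.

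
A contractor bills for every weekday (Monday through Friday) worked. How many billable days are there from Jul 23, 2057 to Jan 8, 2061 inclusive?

Jul 23, 2057 is a Monday.
From Jul 23, 2057 to Jan 8, 2061 is 1266 days inclusive.
1266 = 7 × 180 + 6, so there are 180 full weeks plus 6 extra days.
Each full week contributes 5 weekdays (Mon–Fri): 180 × 5 = 900.
The 6 extra days are Mon, Tue, Wed, Thu, Fri, Sat — 5 of them qualify.
Total: 900 + 5 = 905.

905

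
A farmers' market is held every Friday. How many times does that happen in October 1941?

October 1, 1941 is a Wednesday.
That's 31 days from start to end, counting both.
31 = 7 × 4 + 3, so there are 4 full weeks plus 3 extra days.
Each full week contributes one Friday: 4 so far.
The 3 extra days are Wednesday, Thursday, Friday — 1 of them qualifies.
Total: 4 + 1 = 5.

5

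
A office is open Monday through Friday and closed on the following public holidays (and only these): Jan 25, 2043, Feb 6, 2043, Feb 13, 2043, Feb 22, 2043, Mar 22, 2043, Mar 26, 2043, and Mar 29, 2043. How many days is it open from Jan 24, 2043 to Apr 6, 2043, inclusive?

48

Jan 24, 2043 is a Saturday.
That's 73 days from start to end, counting both.
73 = 7 × 10 + 3, so there are 10 full weeks plus 3 extra days.
Each full week contributes 5 weekdays (Mon–Fri): 10 × 5 = 50.
The 3 extra days are Sat, Sun, Mon — 1 of them qualifies.
Total: 50 + 1 = 51.
Holidays: Jan 25, 2043 (Sun); Feb 6, 2043 (Fri); Feb 13, 2043 (Fri); Feb 22, 2043 (Sun); Mar 22, 2043 (Sun); Mar 26, 2043 (Thu); Mar 29, 2043 (Sun).
3 of the 7 holidays fall on weekdays; the rest are weekends and were already excluded.
Business days: 51 − 3 = 48.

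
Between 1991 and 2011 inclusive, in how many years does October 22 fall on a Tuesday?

Day of week of October 22 in each year:
1991: Tue ✓, 1992: Thu, 1993: Fri, 1994: Sat, 1995: Sun, 1996: Tue ✓, 1997: Wed, 1998: Thu, 1999: Fri, 2000: Sun, 2001: Mon, 2002: Tue ✓, 2003: Wed, 2004: Fri, 2005: Sat, 2006: Sun, 2007: Mon, 2008: Wed, 2009: Thu, 2010: Fri, 2011: Sat
Tuesdays: 1991, 1996, 2002.

3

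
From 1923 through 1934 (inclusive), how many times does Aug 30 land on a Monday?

1

Day of week of August 30 in each year:
1923: Thu, 1924: Sat, 1925: Sun, 1926: Mon ✓, 1927: Tue, 1928: Thu, 1929: Fri, 1930: Sat, 1931: Sun, 1932: Tue, 1933: Wed, 1934: Thu
Mondays: 1926.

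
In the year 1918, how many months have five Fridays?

4

A month has five Fridays exactly when Friday falls within its first (length − 28) days.
Jan: 31 days, starts Tue → 5 of Tue, Wed, Thu
Feb: 28 days, starts Fri → 5 of (none)
Mar: 31 days, starts Fri → 5 of Fri, Sat, Sun ✓
Apr: 30 days, starts Mon → 5 of Mon, Tue
May: 31 days, starts Wed → 5 of Wed, Thu, Fri ✓
Jun: 30 days, starts Sat → 5 of Sat, Sun
Jul: 31 days, starts Mon → 5 of Mon, Tue, Wed
Aug: 31 days, starts Thu → 5 of Thu, Fri, Sat ✓
Sep: 30 days, starts Sun → 5 of Sun, Mon
Oct: 31 days, starts Tue → 5 of Tue, Wed, Thu
Nov: 30 days, starts Fri → 5 of Fri, Sat ✓
Dec: 31 days, starts Sun → 5 of Sun, Mon, Tue
Months with five Fridays: Mar, May, Aug, Nov.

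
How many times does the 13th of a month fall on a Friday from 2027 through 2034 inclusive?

12

Friday-the-13ths by year:
2027: Aug
2028: Oct
2029: Apr, Jul
2030: Sep, Dec
2031: Jun
2032: Feb, Aug
2033: May
2034: Jan, Oct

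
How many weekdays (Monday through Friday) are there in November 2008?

Nov 1, 2008 is a Saturday.
That's 30 days from start to end, counting both.
30 = 7 × 4 + 2, so there are 4 full weeks plus 2 extra days.
Each full week contributes 5 weekdays (Mon–Fri): 4 × 5 = 20.
The 2 extra days are Sat, Sun — none qualify.
Total: 20 + 0 = 20.

20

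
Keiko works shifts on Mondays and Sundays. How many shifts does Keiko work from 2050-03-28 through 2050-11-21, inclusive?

69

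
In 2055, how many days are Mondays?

52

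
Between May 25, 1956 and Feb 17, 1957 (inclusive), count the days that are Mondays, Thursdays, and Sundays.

May 25, 1956 is a Friday.
The range spans 269 days (inclusive of both endpoints).
269 = 7 × 38 + 3, so there are 38 full weeks plus 3 extra days.
Each full week contributes 3 days from the set (Mon, Thu, Sun): 38 × 3 = 114.
The 3 extra days are Fri, Sat, Sun — 1 of them qualifies.
Total: 114 + 1 = 115.

115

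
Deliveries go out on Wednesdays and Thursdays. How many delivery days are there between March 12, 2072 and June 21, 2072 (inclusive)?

March 12, 2072 is a Saturday.
From March 12, 2072 to June 21, 2072 is 102 days inclusive.
102 = 7 × 14 + 4, so there are 14 full weeks plus 4 extra days.
Each full week contributes 2 days from the set (Wed, Thu): 14 × 2 = 28.
The 4 extra days are Sat, Sun, Mon, Tue — none qualify.
Total: 28 + 0 = 28.

28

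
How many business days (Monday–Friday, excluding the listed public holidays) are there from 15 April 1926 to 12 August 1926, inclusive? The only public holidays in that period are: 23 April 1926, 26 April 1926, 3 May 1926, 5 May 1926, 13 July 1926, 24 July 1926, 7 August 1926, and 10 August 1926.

15 April 1926 is a Thursday.
The range spans 120 days (inclusive of both endpoints).
120 = 7 × 17 + 1, so there are 17 full weeks plus 1 extra day.
Each full week contributes 5 weekdays (Mon–Fri): 17 × 5 = 85.
The 1 extra day is Thursday — 1 of them qualifies.
Total: 85 + 1 = 86.
Holidays: 23 April 1926 (Fri); 26 April 1926 (Mon); 3 May 1926 (Mon); 5 May 1926 (Wed); 13 July 1926 (Tue); 24 July 1926 (Sat); 7 August 1926 (Sat); 10 August 1926 (Tue).
6 of the 8 holidays fall on weekdays; the rest are weekends and were already excluded.
Business days: 86 − 6 = 80.

80 business days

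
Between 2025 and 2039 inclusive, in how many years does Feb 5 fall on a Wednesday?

Day of week of February 5 in each year:
2025: Wed ✓, 2026: Thu, 2027: Fri, 2028: Sat, 2029: Mon, 2030: Tue, 2031: Wed ✓, 2032: Thu, 2033: Sat, 2034: Sun, 2035: Mon, 2036: Tue, 2037: Thu, 2038: Fri, 2039: Sat
Wednesdays: 2025, 2031.

2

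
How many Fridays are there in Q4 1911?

13

1 October 1911 is a Sunday.
From 1 October 1911 to 31 December 1911 is 92 days inclusive.
92 = 7 × 13 + 1, so there are 13 full weeks plus 1 extra day.
Each full week contributes one Friday: 13 so far.
The 1 extra day is Sunday — none qualify.
Total: 13 + 0 = 13.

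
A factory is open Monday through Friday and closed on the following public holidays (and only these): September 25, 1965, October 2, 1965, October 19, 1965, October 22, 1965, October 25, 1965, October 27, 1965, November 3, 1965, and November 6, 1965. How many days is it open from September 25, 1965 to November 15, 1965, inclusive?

31

September 25, 1965 is a Saturday.
From September 25, 1965 to November 15, 1965 is 52 days inclusive.
52 = 7 × 7 + 3, so there are 7 full weeks plus 3 extra days.
Each full week contributes 5 weekdays (Mon–Fri): 7 × 5 = 35.
The 3 extra days are Sat, Sun, Mon — 1 of them qualifies.
Total: 35 + 1 = 36.
Holidays: September 25, 1965 (Sat); October 2, 1965 (Sat); October 19, 1965 (Tue); October 22, 1965 (Fri); October 25, 1965 (Mon); October 27, 1965 (Wed); November 3, 1965 (Wed); November 6, 1965 (Sat).
5 of the 8 holidays fall on weekdays; the rest are weekends and were already excluded.
Business days: 36 − 5 = 31.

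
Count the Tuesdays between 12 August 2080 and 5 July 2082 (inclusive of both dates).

99

12 August 2080 is a Monday.
The range spans 693 days (inclusive of both endpoints).
693 = 7 × 99, so the span is exactly 99 full weeks.
Each full week contributes one Tuesday: 99 so far.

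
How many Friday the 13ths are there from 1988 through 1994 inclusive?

Friday-the-13ths by year:
1988: May
1989: Jan, Oct
1990: Apr, Jul
1991: Sep, Dec
1992: Mar, Nov
1993: Aug
1994: May

11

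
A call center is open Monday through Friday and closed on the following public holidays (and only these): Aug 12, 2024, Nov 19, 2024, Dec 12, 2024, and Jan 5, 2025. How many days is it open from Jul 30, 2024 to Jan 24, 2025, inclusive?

126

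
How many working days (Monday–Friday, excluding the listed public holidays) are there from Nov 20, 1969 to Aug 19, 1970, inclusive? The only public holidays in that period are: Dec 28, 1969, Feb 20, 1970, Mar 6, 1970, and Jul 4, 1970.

193

Nov 20, 1969 is a Thursday.
From Nov 20, 1969 to Aug 19, 1970 is 273 days inclusive.
273 = 7 × 39, so the span is exactly 39 full weeks.
Each full week contributes 5 weekdays (Mon–Fri): 39 × 5 = 195.
Total: 195.
Holidays: Dec 28, 1969 (Sun); Feb 20, 1970 (Fri); Mar 6, 1970 (Fri); Jul 4, 1970 (Sat).
2 of the 4 holidays fall on weekdays; the rest are weekends and were already excluded.
Business days: 195 − 2 = 193.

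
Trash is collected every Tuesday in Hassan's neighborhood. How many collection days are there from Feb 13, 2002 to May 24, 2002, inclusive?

14 Tuesdays

Feb 13, 2002 is a Wednesday.
From Feb 13, 2002 to May 24, 2002 is 101 days inclusive.
101 = 7 × 14 + 3, so there are 14 full weeks plus 3 extra days.
Each full week contributes one Tuesday: 14 so far.
The 3 extra days are Wednesday, Thursday, Friday — none qualify.
Total: 14 + 0 = 14.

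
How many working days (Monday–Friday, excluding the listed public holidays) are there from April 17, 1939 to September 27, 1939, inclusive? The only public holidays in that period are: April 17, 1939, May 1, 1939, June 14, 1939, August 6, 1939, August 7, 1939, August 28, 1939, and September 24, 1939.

113

April 17, 1939 is a Monday.
The range spans 164 days (inclusive of both endpoints).
164 = 7 × 23 + 3, so there are 23 full weeks plus 3 extra days.
Each full week contributes 5 weekdays (Mon–Fri): 23 × 5 = 115.
The 3 extra days are Monday, Tuesday, Wednesday — 3 of them qualify.
Total: 115 + 3 = 118.
Holidays: April 17, 1939 (Mon); May 1, 1939 (Mon); June 14, 1939 (Wed); August 6, 1939 (Sun); August 7, 1939 (Mon); August 28, 1939 (Mon); September 24, 1939 (Sun).
5 of the 7 holidays fall on weekdays; the rest are weekends and were already excluded.
Business days: 118 − 5 = 113.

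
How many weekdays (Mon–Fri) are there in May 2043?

1 May 2043 is a Friday.
From 1 May 2043 to 31 May 2043 is 31 days inclusive.
31 = 7 × 4 + 3, so there are 4 full weeks plus 3 extra days.
Each full week contributes 5 weekdays (Mon–Fri): 4 × 5 = 20.
The 3 extra days are Friday, Saturday, Sunday — 1 of them qualifies.
Total: 20 + 1 = 21.

21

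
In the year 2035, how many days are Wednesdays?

52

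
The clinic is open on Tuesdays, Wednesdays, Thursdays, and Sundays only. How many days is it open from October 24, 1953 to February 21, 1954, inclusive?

69

October 24, 1953 is a Saturday.
The range spans 121 days (inclusive of both endpoints).
121 = 7 × 17 + 2, so there are 17 full weeks plus 2 extra days.
Each full week contributes 4 days from the set (Tue, Wed, Thu, Sun): 17 × 4 = 68.
The 2 extra days are Saturday, Sunday — 1 of them qualifies.
Total: 68 + 1 = 69.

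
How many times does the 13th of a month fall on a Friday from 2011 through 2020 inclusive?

19

Friday-the-13ths by year:
2011: May
2012: Jan, Apr, Jul
2013: Sep, Dec
2014: Jun
2015: Feb, Mar, Nov
2016: May
2017: Jan, Oct
2018: Apr, Jul
2019: Sep, Dec
2020: Mar, Nov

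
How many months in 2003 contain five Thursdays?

A month has five Thursdays exactly when Thursday falls within its first (length − 28) days.
Jan: 31 days, starts Wed → 5 of Wed, Thu, Fri ✓
Feb: 28 days, starts Sat → 5 of (none)
Mar: 31 days, starts Sat → 5 of Sat, Sun, Mon
Apr: 30 days, starts Tue → 5 of Tue, Wed
May: 31 days, starts Thu → 5 of Thu, Fri, Sat ✓
Jun: 30 days, starts Sun → 5 of Sun, Mon
Jul: 31 days, starts Tue → 5 of Tue, Wed, Thu ✓
Aug: 31 days, starts Fri → 5 of Fri, Sat, Sun
Sep: 30 days, starts Mon → 5 of Mon, Tue
Oct: 31 days, starts Wed → 5 of Wed, Thu, Fri ✓
Nov: 30 days, starts Sat → 5 of Sat, Sun
Dec: 31 days, starts Mon → 5 of Mon, Tue, Wed
Months with five Thursdays: Jan, May, Jul, Oct.

4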